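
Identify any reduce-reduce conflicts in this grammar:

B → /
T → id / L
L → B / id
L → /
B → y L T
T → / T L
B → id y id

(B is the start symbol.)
Yes — I5: [B → / .] vs [L → / .]

A reduce-reduce conflict occurs when an LR(0) state has two complete items [A → α .] and [B → β .] — both call for a reduction, and with no lookahead the parser cannot choose between them.

Augment with B' → B and build the canonical LR(0) collection (I0 = CLOSURE({[B' → . B]}), then GOTO on every symbol after a dot until no new states appear). It has 19 states:
  I0: { [B → . /], [B → . id y id], [B → . y L T], [B' → . B] }  — shift
  I1: { [B → / .] }  — reduce
  I2: { [B' → B .] }  — accept
  I3: { [B → id . y id] }  — shift
  I4: { [B → . /], [B → . id y id], [B → . y L T], [B → y . L T], [L → . /], [L → . B / id] }  — shift
  I5: { [B → / .], [L → / .] }  — 2 reduces
  I6: { [L → B . / id] }  — shift
  I7: { [B → y L . T], [T → . / T L], [T → . id / L] }  — shift
  I8: { [T → . / T L], [T → . id / L], [T → / . T L] }  — shift
  I9: { [B → y L T .] }  — reduce
  I10: { [T → id . / L] }  — shift
  I11: { [B → . /], [B → . id y id], [B → . y L T], [L → . /], [L → . B / id], [T → id / . L] }  — shift
  I12: { [T → id / L .] }  — reduce
  I13: { [B → . /], [B → . id y id], [B → . y L T], [L → . /], [L → . B / id], [T → / T . L] }  — shift
  I14: { [T → / T L .] }  — reduce
  I15: { [L → B / . id] }  — shift
  I16: { [L → B / id .] }  — reduce
  I17: { [B → id y . id] }  — shift
  I18: { [B → id y id .] }  — reduce

I5 contains complete items [B → / .], [L → / .] — reduce-reduce conflict.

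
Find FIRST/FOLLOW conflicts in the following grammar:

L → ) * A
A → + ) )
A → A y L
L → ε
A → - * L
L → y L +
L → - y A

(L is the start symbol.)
Yes. L → y L '+' with FOLLOW(L) on { 'y' }

A FIRST/FOLLOW conflict occurs when a non-terminal N has a nullable alternative N → β (β ⇒* ε) and another alternative N → α with FIRST(α) ∩ FOLLOW(N) ≠ ∅: on such a lookahead the parser cannot decide between expanding α and letting N vanish via β.

Nullable non-terminals: L.

L: nullable alternative(s) L → ε; FOLLOW(L) = { $, '+', 'y' }
  L → ) * A: FIRST \ {ε} = { ')' } — disjoint from FOLLOW(L)
  L → ε: FIRST \ {ε} = { } — this is the only nullable alternative, skip
  L → y L +: FIRST \ {ε} = { 'y' } — overlaps FOLLOW(L) on { 'y' }: CONFLICT
  L → - y A: FIRST \ {ε} = { '-' } — disjoint from FOLLOW(L)

A has no nullable alternative, so no FIRST/FOLLOW check is needed there.

So the grammar has 1 FIRST/FOLLOW conflict (marked CONFLICT above).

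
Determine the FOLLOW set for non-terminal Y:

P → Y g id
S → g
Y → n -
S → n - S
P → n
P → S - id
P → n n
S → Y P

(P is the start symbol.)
To compute FOLLOW(Y), find every occurrence of Y on a right-hand side N → α Y β: add FIRST(β) \ {ε}, and if β is empty or nullable also add FOLLOW(N). Iterate to a fixed point.

In P → Y g id: Y is followed by g id, add FIRST(g id) \ {ε} = { 'g' }
In S → Y P: Y is followed by P, add FIRST(P) \ {ε} = { 'g', 'n' }

Taking the union: FOLLOW(Y) = { 'g', 'n' }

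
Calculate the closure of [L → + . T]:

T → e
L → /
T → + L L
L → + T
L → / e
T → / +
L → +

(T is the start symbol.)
{ [L → + . T], [T → . + L L], [T → . / +], [T → . e] }

To compute CLOSURE, for each item [A → α.Bβ] where B is a non-terminal, add [B → .γ] for all productions B → γ; repeat for the newly added items until nothing changes.

Start with: [L → + . T]
  [L → + . T] has the dot before T: add [T → . e], [T → . + L L], [T → . / +]
No further items can be added.

CLOSURE = { [L → + . T], [T → . + L L], [T → . / +], [T → . e] }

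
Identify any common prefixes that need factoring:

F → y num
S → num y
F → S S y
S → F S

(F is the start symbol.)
Left-factoring is needed when two productions for the same non-terminal
share a common prefix on the right-hand side.

Productions for F:
  F → y num
  F → S S y
Productions for S:
  S → num y
  S → F S

No common prefixes found.

Answer: No, left-factoring is not needed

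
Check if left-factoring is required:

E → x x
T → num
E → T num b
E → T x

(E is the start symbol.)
Yes, E has productions with common prefix 'T'

Left-factoring is needed when two productions for the same non-terminal
share a common prefix on the right-hand side.

Productions for E:
  E → x x
  E → T num b
  E → T x

Found common prefix 'T' in productions for E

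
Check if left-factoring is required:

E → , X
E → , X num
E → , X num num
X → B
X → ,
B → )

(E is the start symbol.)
Yes, E has productions with common prefix ', X'

Left-factoring is needed when two productions for the same non-terminal
share a common prefix on the right-hand side.

Productions for E:
  E → , X
  E → , X num
  E → , X num num
Productions for X:
  X → B
  X → ,

Found common prefix ', X' in productions for E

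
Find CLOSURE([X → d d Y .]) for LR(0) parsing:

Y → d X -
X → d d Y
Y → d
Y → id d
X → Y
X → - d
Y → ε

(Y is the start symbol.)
Start with: [X → d d Y .]
The dot is at the end, so nothing is added.

CLOSURE = { [X → d d Y .] }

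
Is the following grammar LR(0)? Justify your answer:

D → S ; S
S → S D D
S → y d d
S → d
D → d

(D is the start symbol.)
A grammar is LR(0) if no state in the canonical LR(0) collection has:
  - both a shift item (dot before a terminal) and a complete item (shift-reduce conflict), or
  - two or more complete items (reduce-reduce conflict; the accept item [D' → D .] counts as a complete item here).

Augment with D' → D and build the canonical LR(0) collection (I0 = CLOSURE({[D' → . D]}), then GOTO on every symbol after a dot until no new states appear). It has 12 states:
  I0: { [D → . S ; S], [D → . d], [D' → . D], [S → . S D D], [S → . d], [S → . y d d] }  — shift
  I1: { [D' → D .] }  — accept
  I2: { [D → . S ; S], [D → . d], [D → S . ; S], [S → . S D D], [S → . d], [S → . y d d], [S → S . D D] }  — shift
  I3: { [D → d .], [S → d .] }  — 2 reduces
  I4: { [S → y . d d] }  — shift
  I5: { [S → y d . d] }  — shift
  I6: { [S → y d d .] }  — reduce
  I7: { [D → S ; . S], [S → . S D D], [S → . d], [S → . y d d] }  — shift
  I8: { [D → . S ; S], [D → . d], [S → . S D D], [S → . d], [S → . y d d], [S → S D . D] }  — shift
  I9: { [S → S D D .] }  — reduce
  I10: { [D → . S ; S], [D → . d], [D → S ; S .], [S → . S D D], [S → . d], [S → . y d d], [S → S . D D] }  — shift, reduce
  I11: { [S → d .] }  — reduce

Conflict in state I3:
  Reduce-reduce conflict: [D → d .] and [S → d .]
So the grammar is NOT LR(0).

Answer: No. Reduce-reduce conflict: [D → d .] and [S → d .]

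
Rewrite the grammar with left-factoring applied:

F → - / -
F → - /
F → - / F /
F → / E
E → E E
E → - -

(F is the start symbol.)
F → - / F'
F' → -
F' → ε
F' → F /
F → / E
E → E E
E → - -

Left-factoring transforms A → αβ₁ | αβ₂ into A → αA' and A' → β₁ | β₂
(α is the longest common prefix among the alternatives). Repeat until
no nonterminal has two alternatives with a common prefix.

Round 1: F has alternatives sharing prefix '- /'. Introduce F': F → - / F'
  Add: F' → -
  Add: F' → ε
  Add: F' → F /

No remaining common prefixes — done.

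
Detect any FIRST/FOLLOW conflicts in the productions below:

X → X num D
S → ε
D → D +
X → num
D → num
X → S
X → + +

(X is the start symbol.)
A FIRST/FOLLOW conflict occurs when a non-terminal N has a nullable alternative N → β (β ⇒* ε) and another alternative N → α with FIRST(α) ∩ FOLLOW(N) ≠ ∅: on such a lookahead the parser cannot decide between expanding α and letting N vanish via β.

Nullable non-terminals: S, X.
FIRST sets used below: FIRST(X) = { '+', 'num', ε }, FIRST(S) = { ε }
S has a nullable alternative but only one production, so nothing to check.

X: nullable alternative(s) X → S; FOLLOW(X) = { $, 'num' }
  X → X num D: FIRST \ {ε} = { '+', 'num' } — overlaps FOLLOW(X) on { 'num' }: CONFLICT
  X → num: FIRST \ {ε} = { 'num' } — overlaps FOLLOW(X) on { 'num' }: CONFLICT
  X → S: FIRST \ {ε} = { } — this is the only nullable alternative, skip
  X → + +: FIRST \ {ε} = { '+' } — disjoint from FOLLOW(X)

D has no nullable alternative, so no FIRST/FOLLOW check is needed there.

So the grammar has 2 FIRST/FOLLOW conflicts (marked CONFLICT above).

Answer: Yes. X → X num D with FOLLOW(X) on { 'num' }; X → num with FOLLOW(X) on { 'num' }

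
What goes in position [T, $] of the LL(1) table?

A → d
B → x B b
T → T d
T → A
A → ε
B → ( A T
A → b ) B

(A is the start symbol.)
T → A

To find M[T, $], we find productions for T where $ is in the predict set (PREDICT(N → α) = (FIRST(α) \ {ε}) ∪ (FOLLOW(N) if α ⇒* ε)).

Relevant sets:
  FIRST(T) = { 'b', 'd', ε }
  FIRST(A) = { 'b', 'd', ε }
  FOLLOW(T) = { $, 'b', 'd' }

T → T d: PREDICT = { 'b', 'd' }
T → A: PREDICT = { $, 'b', 'd' }
  $ is in predict set, so this production goes in M[T, $]

M[T, $] = T → A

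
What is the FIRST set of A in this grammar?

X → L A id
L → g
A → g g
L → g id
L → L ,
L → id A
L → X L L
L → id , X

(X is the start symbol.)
{ 'g' }

To compute FIRST(A), examine every production with A on the left-hand side, reading each right-hand side left to right until a non-nullable symbol is reached.

From A → g g:
  - g is a terminal: add 'g' and stop

Collecting: FIRST(A) = { 'g' }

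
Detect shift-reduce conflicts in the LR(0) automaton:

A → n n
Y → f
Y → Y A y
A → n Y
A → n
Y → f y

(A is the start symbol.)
Yes — I2: [A → n .] vs [A → n . n]; I3: [A → n Y .] vs [A → . n]; I4: [Y → f .] vs [Y → f . y]

Augment with A' → A and build the canonical LR(0) collection (I0 = CLOSURE({[A' → . A]}), then GOTO on every symbol after a dot until no new states appear). It has 9 states:
  I0: { [A → . n Y], [A → . n n], [A → . n], [A' → . A] }  — shift
  I1: { [A' → A .] }  — accept
  I2: { [A → n . Y], [A → n . n], [A → n .], [Y → . Y A y], [Y → . f y], [Y → . f] }  — shift, reduce
  I3: { [A → . n Y], [A → . n n], [A → . n], [A → n Y .], [Y → Y . A y] }  — shift, reduce
  I4: { [Y → f . y], [Y → f .] }  — shift, reduce
  I5: { [A → n n .] }  — reduce
  I6: { [Y → f y .] }  — reduce
  I7: { [Y → Y A . y] }  — shift
  I8: { [Y → Y A y .] }  — reduce

I2 contains reduce item [A → n .] and shift items [A → n . n], [Y → . f], [Y → . f y] — shift-reduce conflict.
I3 contains reduce item [A → n Y .] and shift items [A → . n], [A → . n Y], [A → . n n] — shift-reduce conflict.
I4 contains reduce item [Y → f .] and shift item [Y → f . y] — shift-reduce conflict.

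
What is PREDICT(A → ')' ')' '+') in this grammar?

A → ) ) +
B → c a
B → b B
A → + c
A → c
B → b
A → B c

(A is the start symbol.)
{ ')' }

PREDICT(A → ')' ')' '+') = (FIRST(RHS) \ {ε}) ∪ (FOLLOW(A) if ε ∈ FIRST(RHS), i.e. RHS ⇒* ε)
FIRST(')' ')' '+') = { ')' }
ε ∉ FIRST(')' ')' '+'), so FOLLOW(A) is not added.
PREDICT(A → ')' ')' '+') = { ')' }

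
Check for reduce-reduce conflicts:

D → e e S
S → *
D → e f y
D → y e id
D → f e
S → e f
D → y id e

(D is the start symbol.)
Augment with D' → D and build the canonical LR(0) collection (I0 = CLOSURE({[D' → . D]}), then GOTO on every symbol after a dot until no new states appear). It has 17 states:
  I0: { [D → . e e S], [D → . e f y], [D → . f e], [D → . y e id], [D → . y id e], [D' → . D] }  — shift
  I1: { [D' → D .] }  — accept
  I2: { [D → e . e S], [D → e . f y] }  — shift
  I3: { [D → f . e] }  — shift
  I4: { [D → y . e id], [D → y . id e] }  — shift
  I5: { [D → y e . id] }  — shift
  I6: { [D → y id . e] }  — shift
  I7: { [D → y id e .] }  — reduce
  I8: { [D → y e id .] }  — reduce
  I9: { [D → f e .] }  — reduce
  I10: { [D → e e . S], [S → . *], [S → . e f] }  — shift
  I11: { [D → e f . y] }  — shift
  I12: { [D → e f y .] }  — reduce
  I13: { [S → * .] }  — reduce
  I14: { [D → e e S .] }  — reduce
  I15: { [S → e . f] }  — shift
  I16: { [S → e f .] }  — reduce

No state contains more than one complete item.

Answer: No reduce-reduce conflicts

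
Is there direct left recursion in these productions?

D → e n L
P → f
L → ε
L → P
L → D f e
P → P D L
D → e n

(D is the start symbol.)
D → e n L: starts with e
P → f: starts with f
L → ε: starts with ε
L → P: starts with P
L → D f e: starts with D
P → P D L: LEFT RECURSIVE (starts with P)
D → e n: starts with e

The grammar has direct left recursion on: P.

Answer: Yes, P is left-recursive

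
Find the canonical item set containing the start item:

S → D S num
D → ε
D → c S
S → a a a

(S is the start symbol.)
First, augment the grammar with S' → S
I₀ = CLOSURE({ [S' → . S] }):
  [S' → . S] has the dot before S: add [S → . D S num], [S → . a a a]
  [S → . D S num] has the dot before D: add [D → .], [D → . c S]
No further items can be added.

I₀ = { [D → . c S], [D → .], [S → . D S num], [S → . a a a], [S' → . S] }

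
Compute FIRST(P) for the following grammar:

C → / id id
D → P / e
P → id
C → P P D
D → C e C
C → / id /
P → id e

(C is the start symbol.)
To compute FIRST(P), examine every production with P on the left-hand side, reading each right-hand side left to right until a non-nullable symbol is reached.

From P → id:
  - id is a terminal: add 'id' and stop
From P → id e:
  - id is a terminal: add 'id' and stop

Collecting: FIRST(P) = { 'id' }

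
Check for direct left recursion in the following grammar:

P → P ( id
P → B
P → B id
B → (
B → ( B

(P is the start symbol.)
P → P ( id: LEFT RECURSIVE (starts with P)
P → B: starts with B
P → B id: starts with B
B → (: starts with '('
B → ( B: starts with '('

The grammar has direct left recursion on: P.

Answer: Yes, P is left-recursive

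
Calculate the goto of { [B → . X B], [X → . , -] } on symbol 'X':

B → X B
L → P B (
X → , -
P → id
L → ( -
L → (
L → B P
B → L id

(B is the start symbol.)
{ [B → . L id], [B → . X B], [B → X . B], [L → . ( -], [L → . (], [L → . B P], [L → . P B (], [P → . id], [X → . , -] }

GOTO(I, 'X') = CLOSURE({ [A → αX.β] : [A → α.Xβ] ∈ I, X = 'X' })

Items with dot before 'X', with the dot advanced:
  [B → . X B] → [B → X . B]
Closure of the advanced items:
  [B → X . B] has the dot before B: add [B → . X B], [B → . L id]
  [B → . X B] has the dot before X: add [X → . , -]
  [B → . L id] has the dot before L: add [L → . P B (], [L → . ( -], [L → . (], [L → . B P]
  [L → . P B (] has the dot before P: add [P → . id]

GOTO = { [B → . L id], [B → . X B], [B → X . B], [L → . ( -], [L → . (], [L → . B P], [L → . P B (], [P → . id], [X → . , -] }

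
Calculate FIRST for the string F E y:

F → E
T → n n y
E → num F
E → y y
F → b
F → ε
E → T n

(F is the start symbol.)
FIRST sets of the non-terminals involved (from the grammar, by fixed-point iteration):
  FIRST(F) = { 'b', 'n', 'num', 'y', ε }
  FIRST(E) = { 'n', 'num', 'y' }

To compute FIRST(F E y), process the symbols left to right:
Symbol F is a non-terminal. Add FIRST(F) \ {ε} = { 'b', 'n', 'num', 'y' }
F is nullable (ε ∈ FIRST(F)), continue to the next symbol.
Symbol E is a non-terminal. Add FIRST(E) \ {ε} = { 'n', 'num', 'y' }
E is not nullable (ε ∉ FIRST(E)), so stop here.
FIRST(F E y) = { 'b', 'n', 'num', 'y' }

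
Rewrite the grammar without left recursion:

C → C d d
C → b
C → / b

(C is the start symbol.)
C → b C'
C → / b C'
C' → d d C'
C' → ε

C is directly left-recursive. The standard transformation for
  A → A α₁ | ... | A α_m | β₁ | ... | β_n
is
  A  → β₁ A' | ... | β_n A'
  A' → α₁ A' | ... | α_m A' | ε

C → b becomes C → b C'
C → / b becomes C → / b C'
C → C d d becomes C' → d d C'
Add C' → ε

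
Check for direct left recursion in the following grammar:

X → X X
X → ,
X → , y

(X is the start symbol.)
X → X X: LEFT RECURSIVE (starts with X)
X → ,: starts with ','
X → , y: starts with ','

The grammar has direct left recursion on: X.

Answer: Yes, X is left-recursive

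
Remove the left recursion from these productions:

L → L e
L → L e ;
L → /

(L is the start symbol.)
L is directly left-recursive. The standard transformation for
  A → A α₁ | ... | A α_m | β₁ | ... | β_n
is
  A  → β₁ A' | ... | β_n A'
  A' → α₁ A' | ... | α_m A' | ε

L → / becomes L → / L'
L → L e becomes L' → e L'
L → L e ; becomes L' → e ; L'
Add L' → ε

Resulting grammar:
L → / L'
L' → e L'
L' → e ; L'
L' → ε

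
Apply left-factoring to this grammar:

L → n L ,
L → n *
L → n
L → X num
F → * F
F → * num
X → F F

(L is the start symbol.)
L → n L'
L' → L ,
L' → *
L' → ε
L → X num
F → * F'
F' → F
F' → num
X → F F

Left-factoring transforms A → αβ₁ | αβ₂ into A → αA' and A' → β₁ | β₂
(α is the longest common prefix among the alternatives). Repeat until
no nonterminal has two alternatives with a common prefix.

Round 1: L has alternatives sharing prefix 'n'. Introduce L': L → n L'
  Add: L' → L ,
  Add: L' → *
  Add: L' → ε

Round 2: F has alternatives sharing prefix '*'. Introduce F': F → * F'
  Add: F' → F
  Add: F' → num

No remaining common prefixes — done.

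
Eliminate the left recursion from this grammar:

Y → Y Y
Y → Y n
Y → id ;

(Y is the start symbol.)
Y is directly left-recursive. The standard transformation for
  A → A α₁ | ... | A α_m | β₁ | ... | β_n
is
  A  → β₁ A' | ... | β_n A'
  A' → α₁ A' | ... | α_m A' | ε

Y → id ; becomes Y → id ; Y'
Y → Y Y becomes Y' → Y Y'
Y → Y n becomes Y' → n Y'
Add Y' → ε

Resulting grammar:
Y → id ; Y'
Y' → Y Y'
Y' → n Y'
Y' → ε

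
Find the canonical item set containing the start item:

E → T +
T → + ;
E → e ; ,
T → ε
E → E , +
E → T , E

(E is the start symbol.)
{ [E → . E , +], [E → . T +], [E → . T , E], [E → . e ; ,], [E' → . E], [T → . + ;], [T → .] }

First, augment the grammar with E' → E
I₀ = CLOSURE({ [E' → . E] }):
  [E' → . E] has the dot before E: add [E → . T +], [E → . e ; ,], [E → . E , +], [E → . T , E]
  [E → . T +] has the dot before T: add [T → . + ;], [T → .]
No further items can be added.

I₀ = { [E → . E , +], [E → . T +], [E → . T , E], [E → . e ; ,], [E' → . E], [T → . + ;], [T → .] }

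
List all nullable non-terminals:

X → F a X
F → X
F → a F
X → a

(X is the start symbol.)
A non-terminal is nullable if it can derive ε (the empty string): either it has an ε-production, or it has a production whose right-hand side consists entirely of nullable non-terminals.

There are no ε-productions, so no non-terminal can derive ε.
No non-terminals are nullable.

Answer: None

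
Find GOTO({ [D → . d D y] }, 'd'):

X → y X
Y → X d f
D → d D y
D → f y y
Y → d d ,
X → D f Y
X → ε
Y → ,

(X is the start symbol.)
GOTO(I, 'd') = CLOSURE({ [A → αX.β] : [A → α.Xβ] ∈ I, X = 'd' })

Items with dot before 'd', with the dot advanced:
  [D → . d D y] → [D → d . D y]
Closure of the advanced items:
  [D → d . D y] has the dot before D: add [D → . d D y], [D → . f y y]

GOTO = { [D → . d D y], [D → . f y y], [D → d . D y] }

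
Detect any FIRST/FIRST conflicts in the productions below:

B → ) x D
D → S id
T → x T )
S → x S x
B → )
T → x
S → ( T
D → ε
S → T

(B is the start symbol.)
A FIRST/FIRST conflict occurs when two productions N → α and N → β for the same non-terminal have FIRST(α) ∩ FIRST(β) ≠ ∅ (with ε ∈ FIRST of a nullable right-hand side, so two nullable alternatives also conflict).

FIRST sets of the non-terminals at (or reachable through a nullable prefix from) the front of some alternative:
  FIRST(S) = { '(', 'x' }
  FIRST(T) = { 'x' }

Productions for B:
  B → ) x D: FIRST = { ')' }
  B → ): FIRST = { ')' }
Productions for D:
  D → S id: FIRST = { '(', 'x' }
  D → ε: FIRST = { ε }
Productions for T:
  T → x T ): FIRST = { 'x' }
  T → x: FIRST = { 'x' }
Productions for S:
  S → x S x: FIRST = { 'x' }
  S → ( T: FIRST = { '(' }
  S → T: FIRST = { 'x' }

Conflict for B: B → ) x D and B → )
  Overlap: { ')' }
Conflict for T: T → x T ) and T → x
  Overlap: { 'x' }
Conflict for S: S → x S x and S → T
  Overlap: { 'x' }

Answer: Yes. B → ')' x D / B → ')' on { ')' }; T → x T ')' / T → x on { 'x' }; S → x S x / S → T on { 'x' }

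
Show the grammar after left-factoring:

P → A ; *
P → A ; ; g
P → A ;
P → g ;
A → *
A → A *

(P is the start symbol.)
P → A ; P'
P' → *
P' → ; g
P' → ε
P → g ;
A → *
A → A *

Left-factoring transforms A → αβ₁ | αβ₂ into A → αA' and A' → β₁ | β₂
(α is the longest common prefix among the alternatives). Repeat until
no nonterminal has two alternatives with a common prefix.

Round 1: P has alternatives sharing prefix 'A ;'. Introduce P': P → A ; P'
  Add: P' → *
  Add: P' → ; g
  Add: P' → ε

No remaining common prefixes — done.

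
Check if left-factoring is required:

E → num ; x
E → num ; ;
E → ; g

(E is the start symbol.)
Yes, E has productions with common prefix 'num ;'

Left-factoring is needed when two productions for the same non-terminal
share a common prefix on the right-hand side.

Productions for E:
  E → num ; x
  E → num ; ;
  E → ; g

Found common prefix 'num ;' in productions for E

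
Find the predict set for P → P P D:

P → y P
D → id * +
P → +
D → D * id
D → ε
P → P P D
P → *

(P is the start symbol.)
{ '*', '+', 'y' }

PREDICT(P → P P D) = (FIRST(RHS) \ {ε}) ∪ (FOLLOW(P) if ε ∈ FIRST(RHS), i.e. RHS ⇒* ε)
FIRST(P) = { '*', '+', 'y' }
FIRST(P P D) = { '*', '+', 'y' }
ε ∉ FIRST(P P D), so FOLLOW(P) is not added.
PREDICT(P → P P D) = { '*', '+', 'y' }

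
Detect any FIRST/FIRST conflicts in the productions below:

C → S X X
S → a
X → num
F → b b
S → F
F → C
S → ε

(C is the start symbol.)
A FIRST/FIRST conflict occurs when two productions N → α and N → β for the same non-terminal have FIRST(α) ∩ FIRST(β) ≠ ∅ (with ε ∈ FIRST of a nullable right-hand side, so two nullable alternatives also conflict).

FIRST sets of the non-terminals at (or reachable through a nullable prefix from) the front of some alternative:
  FIRST(F) = { 'a', 'b', 'num' }
  FIRST(C) = { 'a', 'b', 'num' }

Productions for S:
  S → a: FIRST = { 'a' }
  S → F: FIRST = { 'a', 'b', 'num' }
  S → ε: FIRST = { ε }
Productions for F:
  F → b b: FIRST = { 'b' }
  F → C: FIRST = { 'a', 'b', 'num' }
C, X have only one production, so no FIRST/FIRST conflict is possible there.

Conflict for S: S → a and S → F
  Overlap: { 'a' }
Conflict for F: F → b b and F → C
  Overlap: { 'b' }

Answer: Yes. S → a / S → F on { 'a' }; F → b b / F → C on { 'b' }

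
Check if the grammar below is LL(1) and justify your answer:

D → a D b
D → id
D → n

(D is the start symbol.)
Yes, the grammar is LL(1).

A grammar is LL(1) if for each non-terminal N with multiple productions, the predict sets of those productions are pairwise disjoint, where PREDICT(N → α) = (FIRST(α) \ {ε}) ∪ (FOLLOW(N) if α ⇒* ε).

For D:
  PREDICT(D → a D b) = { 'a' }
  PREDICT(D → id) = { 'id' }
  PREDICT(D → n) = { 'n' }

All predict sets are disjoint. The grammar IS LL(1).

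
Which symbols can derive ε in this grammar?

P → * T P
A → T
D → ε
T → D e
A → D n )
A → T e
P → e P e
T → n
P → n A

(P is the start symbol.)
A non-terminal is nullable if it can derive ε (the empty string): either it has an ε-production, or it has a production whose right-hand side consists entirely of nullable non-terminals.

ε-productions: D → ε
So D is immediately nullable.
No further non-terminal can be added: every production for the remaining non-terminals contains a terminal or a non-nullable non-terminal.
Nullable = { 'D' }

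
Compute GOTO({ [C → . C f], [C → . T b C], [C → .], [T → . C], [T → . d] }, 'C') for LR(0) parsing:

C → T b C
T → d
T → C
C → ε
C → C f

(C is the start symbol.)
GOTO(I, 'C') = CLOSURE({ [A → αX.β] : [A → α.Xβ] ∈ I, X = 'C' })

Items with dot before 'C', with the dot advanced:
  [C → . C f] → [C → C . f]
  [T → . C] → [T → C .]
Closure adds nothing (no advanced item has the dot before a non-terminal).

GOTO = { [C → C . f], [T → C .] }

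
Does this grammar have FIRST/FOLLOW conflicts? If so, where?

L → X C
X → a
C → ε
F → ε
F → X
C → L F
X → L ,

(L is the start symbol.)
A FIRST/FOLLOW conflict occurs when a non-terminal N has a nullable alternative N → β (β ⇒* ε) and another alternative N → α with FIRST(α) ∩ FOLLOW(N) ≠ ∅: on such a lookahead the parser cannot decide between expanding α and letting N vanish via β.

Nullable non-terminals: C, F.
FIRST sets used below: FIRST(L) = { 'a' }, FIRST(X) = { 'a' }

C: nullable alternative(s) C → ε; FOLLOW(C) = { $, ',', 'a' }
  C → ε: FIRST \ {ε} = { } — this is the only nullable alternative, skip
  C → L F: FIRST \ {ε} = { 'a' } — overlaps FOLLOW(C) on { 'a' }: CONFLICT

F: nullable alternative(s) F → ε; FOLLOW(F) = { $, ',', 'a' }
  F → ε: FIRST \ {ε} = { } — this is the only nullable alternative, skip
  F → X: FIRST \ {ε} = { 'a' } — overlaps FOLLOW(F) on { 'a' }: CONFLICT

L, X have no nullable alternative, so no FIRST/FOLLOW check is needed there.

So the grammar has 2 FIRST/FOLLOW conflicts (marked CONFLICT above).

Answer: Yes. C → L F with FOLLOW(C) on { 'a' }; F → X with FOLLOW(F) on { 'a' }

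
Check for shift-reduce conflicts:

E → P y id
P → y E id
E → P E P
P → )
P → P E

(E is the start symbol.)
Yes — I7: [P → P E .] vs [P → . )]; I10: [E → P E P .] vs [P → . )]

A shift-reduce conflict occurs when an LR(0) state has both:
  - a complete (reduce) item [A → α .] (dot at the end), and
  - a shift item [B → β . c γ] (dot before a terminal).

Augment with E' → E and build the canonical LR(0) collection (I0 = CLOSURE({[E' → . E]}), then GOTO on every symbol after a dot until no new states appear). It has 12 states:
  I0: { [E → . P E P], [E → . P y id], [E' → . E], [P → . )], [P → . P E], [P → . y E id] }  — shift
  I1: { [P → ) .] }  — reduce
  I2: { [E' → E .] }  — accept
  I3: { [E → . P E P], [E → . P y id], [E → P . E P], [E → P . y id], [P → . )], [P → . P E], [P → . y E id], [P → P . E] }  — shift
  I4: { [E → . P E P], [E → . P y id], [P → . )], [P → . P E], [P → . y E id], [P → y . E id] }  — shift
  I5: { [P → y E . id] }  — shift
  I6: { [P → y E id .] }  — reduce
  I7: { [E → P E . P], [P → . )], [P → . P E], [P → . y E id], [P → P E .] }  — shift, reduce
  I8: { [E → . P E P], [E → . P y id], [E → P y . id], [P → . )], [P → . P E], [P → . y E id], [P → y . E id] }  — shift
  I9: { [E → P y id .] }  — reduce
  I10: { [E → . P E P], [E → . P y id], [E → P E P .], [P → . )], [P → . P E], [P → . y E id], [P → P . E] }  — shift, reduce
  I11: { [P → P E .] }  — reduce

I7 contains reduce item [P → P E .] and shift items [P → . )], [P → . y E id] — shift-reduce conflict.
I10 contains reduce item [E → P E P .] and shift items [P → . )], [P → . y E id] — shift-reduce conflict.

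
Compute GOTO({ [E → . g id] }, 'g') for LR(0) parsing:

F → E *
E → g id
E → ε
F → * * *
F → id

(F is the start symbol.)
{ [E → g . id] }

GOTO(I, 'g') = CLOSURE({ [A → αX.β] : [A → α.Xβ] ∈ I, X = 'g' })

Items with dot before 'g', with the dot advanced:
  [E → . g id] → [E → g . id]
Closure adds nothing (no advanced item has the dot before a non-terminal).

GOTO = { [E → g . id] }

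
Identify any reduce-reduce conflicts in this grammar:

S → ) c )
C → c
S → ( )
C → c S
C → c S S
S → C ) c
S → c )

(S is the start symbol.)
No reduce-reduce conflicts

Augment with S' → S and build the canonical LR(0) collection (I0 = CLOSURE({[S' → . S]}), then GOTO on every symbol after a dot until no new states appear). It has 14 states:
  I0: { [C → . c S S], [C → . c S], [C → . c], [S → . ( )], [S → . ) c )], [S → . C ) c], [S → . c )], [S' → . S] }  — shift
  I1: { [S → ( . )] }  — shift
  I2: { [S → ) . c )] }  — shift
  I3: { [S → C . ) c] }  — shift
  I4: { [S' → S .] }  — accept
  I5: { [C → . c S S], [C → . c S], [C → . c], [C → c . S S], [C → c . S], [C → c .], [S → . ( )], [S → . ) c )], [S → . C ) c], [S → . c )], [S → c . )] }  — shift, reduce
  I6: { [S → ) . c )], [S → c ) .] }  — shift, reduce
  I7: { [C → . c S S], [C → . c S], [C → . c], [C → c S . S], [C → c S .], [S → . ( )], [S → . ) c )], [S → . C ) c], [S → . c )] }  — shift, reduce
  I8: { [C → c S S .] }  — reduce
  I9: { [S → ) c . )] }  — shift
  I10: { [S → ) c ) .] }  — reduce
  I11: { [S → C ) . c] }  — shift
  I12: { [S → C ) c .] }  — reduce
  I13: { [S → ( ) .] }  — reduce

No state contains more than one complete item.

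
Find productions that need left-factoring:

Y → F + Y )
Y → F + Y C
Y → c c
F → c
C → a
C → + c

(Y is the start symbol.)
Left-factoring is needed when two productions for the same non-terminal
share a common prefix on the right-hand side.

Productions for Y:
  Y → F + Y )
  Y → F + Y C
  Y → c c
Productions for C:
  C → a
  C → + c

Found common prefix 'F + Y' in productions for Y

Answer: Yes, Y has productions with common prefix 'F + Y'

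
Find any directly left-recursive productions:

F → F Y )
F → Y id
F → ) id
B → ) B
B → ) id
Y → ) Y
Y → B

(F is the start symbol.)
Direct left recursion occurs when N → N α for some non-terminal N (the right-hand side begins with the left-hand side itself).

F → F Y ): LEFT RECURSIVE (starts with F)
F → Y id: starts with Y
F → ) id: starts with ')'
B → ) B: starts with ')'
B → ) id: starts with ')'
Y → ) Y: starts with ')'
Y → B: starts with B

The grammar has direct left recursion on: F.

Answer: Yes, F is left-recursive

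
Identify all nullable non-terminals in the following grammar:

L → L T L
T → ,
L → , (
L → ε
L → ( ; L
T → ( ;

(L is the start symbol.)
A non-terminal is nullable if it can derive ε (the empty string): either it has an ε-production, or it has a production whose right-hand side consists entirely of nullable non-terminals.

ε-productions: L → ε
So L is immediately nullable.
No further non-terminal can be added: every production for the remaining non-terminals contains a terminal or a non-nullable non-terminal.
Nullable = { 'L' }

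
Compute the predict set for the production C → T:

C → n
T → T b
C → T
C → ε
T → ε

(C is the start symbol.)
{ $, 'b' }

PREDICT(C → T) = (FIRST(RHS) \ {ε}) ∪ (FOLLOW(C) if ε ∈ FIRST(RHS), i.e. RHS ⇒* ε)
FIRST(T) = { 'b', ε }
FIRST(T) = { 'b', ε }
ε ∈ FIRST(T) (the right-hand side is nullable), so add FOLLOW(C) = { $ }
PREDICT(C → T) = { $, 'b' }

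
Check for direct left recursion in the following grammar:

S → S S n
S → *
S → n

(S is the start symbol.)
Yes, S is left-recursive

S → S S n: LEFT RECURSIVE (starts with S)
S → *: starts with '*'
S → n: starts with n

The grammar has direct left recursion on: S.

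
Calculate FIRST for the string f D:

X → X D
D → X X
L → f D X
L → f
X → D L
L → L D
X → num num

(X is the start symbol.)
To compute FIRST(f D), process the symbols left to right:
Symbol f is a terminal. Add 'f' and stop.
FIRST(f D) = { 'f' }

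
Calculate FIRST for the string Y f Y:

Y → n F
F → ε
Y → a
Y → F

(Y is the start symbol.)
FIRST sets of the non-terminals involved (from the grammar, by fixed-point iteration):
  FIRST(Y) = { 'a', 'n', ε }

To compute FIRST(Y f Y), process the symbols left to right:
Symbol Y is a non-terminal. Add FIRST(Y) \ {ε} = { 'a', 'n' }
Y is nullable (ε ∈ FIRST(Y)), continue to the next symbol.
Symbol f is a terminal. Add 'f' and stop.
FIRST(Y f Y) = { 'a', 'f', 'n' }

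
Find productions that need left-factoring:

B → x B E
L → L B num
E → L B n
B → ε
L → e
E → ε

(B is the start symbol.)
Left-factoring is needed when two productions for the same non-terminal
share a common prefix on the right-hand side.

Productions for B:
  B → x B E
  B → ε
Productions for L:
  L → L B num
  L → e
Productions for E:
  E → L B n
  E → ε

No common prefixes found.

Answer: No, left-factoring is not needed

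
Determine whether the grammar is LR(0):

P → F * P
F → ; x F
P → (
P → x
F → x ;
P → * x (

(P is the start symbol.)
Augment with P' → P and build the canonical LR(0) collection (I0 = CLOSURE({[P' → . P]}), then GOTO on every symbol after a dot until no new states appear). It has 15 states:
  I0: { [F → . ; x F], [F → . x ;], [P → . (], [P → . * x (], [P → . F * P], [P → . x], [P' → . P] }  — shift
  I1: { [P → ( .] }  — reduce
  I2: { [P → * . x (] }  — shift
  I3: { [F → ; . x F] }  — shift
  I4: { [P → F . * P] }  — shift
  I5: { [P' → P .] }  — accept
  I6: { [F → x . ;], [P → x .] }  — shift, reduce
  I7: { [F → x ; .] }  — reduce
  I8: { [F → . ; x F], [F → . x ;], [P → . (], [P → . * x (], [P → . F * P], [P → . x], [P → F * . P] }  — shift
  I9: { [P → F * P .] }  — reduce
  I10: { [F → . ; x F], [F → . x ;], [F → ; x . F] }  — shift
  I11: { [F → ; x F .] }  — reduce
  I12: { [F → x . ;] }  — shift
  I13: { [P → * x . (] }  — shift
  I14: { [P → * x ( .] }  — reduce

Conflict in state I6:
  Shift-reduce conflict between [P → x .] and [F → x . ;]
So the grammar is NOT LR(0).

Answer: No. Shift-reduce conflict between [P → x .] and [F → x . ;]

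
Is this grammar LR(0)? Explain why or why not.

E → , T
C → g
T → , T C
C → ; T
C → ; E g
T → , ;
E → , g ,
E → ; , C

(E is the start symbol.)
No. Shift-reduce conflict between [E → , T .] and [C → . ; E g]

Augment with E' → E and build the canonical LR(0) collection (I0 = CLOSURE({[E' → . E]}), then GOTO on every symbol after a dot until no new states appear). It has 20 states:
  I0: { [E → . , T], [E → . , g ,], [E → . ; , C], [E' → . E] }  — shift
  I1: { [E → , . T], [E → , . g ,], [T → . , ;], [T → . , T C] }  — shift
  I2: { [E → ; . , C] }  — shift
  I3: { [E' → E .] }  — accept
  I4: { [C → . ; E g], [C → . ; T], [C → . g], [E → ; , . C] }  — shift
  I5: { [C → ; . E g], [C → ; . T], [E → . , T], [E → . , g ,], [E → . ; , C], [T → . , ;], [T → . , T C] }  — shift
  I6: { [E → ; , C .] }  — reduce
  I7: { [C → g .] }  — reduce
  I8: { [E → , . T], [E → , . g ,], [T → , . ;], [T → , . T C], [T → . , ;], [T → . , T C] }  — shift
  I9: { [C → ; E . g] }  — shift
  I10: { [C → ; T .] }  — reduce
  I11: { [C → ; E g .] }  — reduce
  I12: { [T → , . ;], [T → , . T C], [T → . , ;], [T → . , T C] }  — shift
  I13: { [T → , ; .] }  — reduce
  I14: { [C → . ; E g], [C → . ; T], [C → . g], [E → , T .], [T → , T . C] }  — shift, reduce
  I15: { [E → , g . ,] }  — shift
  I16: { [E → , g , .] }  — reduce
  I17: { [T → , T C .] }  — reduce
  I18: { [C → . ; E g], [C → . ; T], [C → . g], [T → , T . C] }  — shift
  I19: { [E → , T .] }  — reduce

Conflict in state I14:
  Shift-reduce conflict between [E → , T .] and [C → . ; E g]
So the grammar is NOT LR(0).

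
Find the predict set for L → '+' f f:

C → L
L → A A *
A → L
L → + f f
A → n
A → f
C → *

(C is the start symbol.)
PREDICT(L → '+' f f) = (FIRST(RHS) \ {ε}) ∪ (FOLLOW(L) if ε ∈ FIRST(RHS), i.e. RHS ⇒* ε)
FIRST('+' f f) = { '+' }
ε ∉ FIRST('+' f f), so FOLLOW(L) is not added.
PREDICT(L → '+' f f) = { '+' }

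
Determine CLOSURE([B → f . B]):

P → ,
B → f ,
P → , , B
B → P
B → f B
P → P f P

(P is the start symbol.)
{ [B → . P], [B → . f ,], [B → . f B], [B → f . B], [P → . , , B], [P → . ,], [P → . P f P] }

To compute CLOSURE, for each item [A → α.Bβ] where B is a non-terminal, add [B → .γ] for all productions B → γ; repeat for the newly added items until nothing changes.

Start with: [B → f . B]
  [B → f . B] has the dot before B: add [B → . f ,], [B → . P], [B → . f B]
  [B → . P] has the dot before P: add [P → . ,], [P → . , , B], [P → . P f P]
No further items can be added.

CLOSURE = { [B → . P], [B → . f ,], [B → . f B], [B → f . B], [P → . , , B], [P → . ,], [P → . P f P] }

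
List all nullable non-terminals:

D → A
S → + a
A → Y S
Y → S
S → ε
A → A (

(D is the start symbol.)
ε-productions: S → ε
So S is immediately nullable.
Y → S: every symbol on the right is nullable, so Y is nullable too.
A → Y S: every symbol on the right is nullable, so A is nullable too.
D → A: every symbol on the right is nullable, so D is nullable too.
Every non-terminal is now nullable.
Nullable = { 'A', 'D', 'S', 'Y' }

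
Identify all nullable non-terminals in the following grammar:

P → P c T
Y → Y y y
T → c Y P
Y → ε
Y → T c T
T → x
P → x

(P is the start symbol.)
{ 'Y' }

A non-terminal is nullable if it can derive ε (the empty string): either it has an ε-production, or it has a production whose right-hand side consists entirely of nullable non-terminals.

ε-productions: Y → ε
So Y is immediately nullable.
No further non-terminal can be added: every production for the remaining non-terminals contains a terminal or a non-nullable non-terminal.
Nullable = { 'Y' }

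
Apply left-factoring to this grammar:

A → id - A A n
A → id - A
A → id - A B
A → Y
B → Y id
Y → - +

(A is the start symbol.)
Left-factoring transforms A → αβ₁ | αβ₂ into A → αA' and A' → β₁ | β₂
(α is the longest common prefix among the alternatives). Repeat until
no nonterminal has two alternatives with a common prefix.

Round 1: A has alternatives sharing prefix 'id - A'. Introduce A': A → id - A A'
  Add: A' → A n
  Add: A' → ε
  Add: A' → B

No remaining common prefixes — done.

Resulting grammar:
A → id - A A'
A' → A n
A' → ε
A' → B
A → Y
B → Y id
Y → - +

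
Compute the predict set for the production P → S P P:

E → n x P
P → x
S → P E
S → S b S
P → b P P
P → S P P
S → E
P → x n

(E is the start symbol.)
PREDICT(P → S P P) = (FIRST(RHS) \ {ε}) ∪ (FOLLOW(P) if ε ∈ FIRST(RHS), i.e. RHS ⇒* ε)
FIRST(S) = { 'b', 'n', 'x' }
FIRST(S P P) = { 'b', 'n', 'x' }
ε ∉ FIRST(S P P), so FOLLOW(P) is not added.
PREDICT(P → S P P) = { 'b', 'n', 'x' }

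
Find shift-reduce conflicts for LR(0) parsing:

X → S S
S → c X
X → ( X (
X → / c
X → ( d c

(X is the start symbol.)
No shift-reduce conflicts

Augment with X' → X and build the canonical LR(0) collection (I0 = CLOSURE({[X' → . X]}), then GOTO on every symbol after a dot until no new states appear). It has 13 states:
  I0: { [S → . c X], [X → . ( X (], [X → . ( d c], [X → . / c], [X → . S S], [X' → . X] }  — shift
  I1: { [S → . c X], [X → ( . X (], [X → ( . d c], [X → . ( X (], [X → . ( d c], [X → . / c], [X → . S S] }  — shift
  I2: { [X → / . c] }  — shift
  I3: { [S → . c X], [X → S . S] }  — shift
  I4: { [X' → X .] }  — accept
  I5: { [S → . c X], [S → c . X], [X → . ( X (], [X → . ( d c], [X → . / c], [X → . S S] }  — shift
  I6: { [S → c X .] }  — reduce
  I7: { [X → S S .] }  — reduce
  I8: { [X → / c .] }  — reduce
  I9: { [X → ( X . (] }  — shift
  I10: { [X → ( d . c] }  — shift
  I11: { [X → ( d c .] }  — reduce
  I12: { [X → ( X ( .] }  — reduce

No state contains both a complete item and a shift item.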